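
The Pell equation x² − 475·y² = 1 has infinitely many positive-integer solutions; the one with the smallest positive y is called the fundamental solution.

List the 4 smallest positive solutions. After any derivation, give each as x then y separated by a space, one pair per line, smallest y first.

√475 → a₀=21, period (1,3,1,6,2,6,1,3,1,42); ℓ=10 even so k=9
k=0  a_k=21  p_k/q_k = 21/1
k=1  a_k=1  p_k/q_k = 22/1
k=2  a_k=3  p_k/q_k = 87/4
k=3  a_k=1  p_k/q_k = 109/5
k=4  a_k=6  p_k/q_k = 741/34
k=5  a_k=2  p_k/q_k = 1591/73
k=6  a_k=6  p_k/q_k = 10287/472
k=7  a_k=1  p_k/q_k = 11878/545
k=8  a_k=3  p_k/q_k = 45921/2107
k=9  a_k=1  p_k/q_k = 57799/2652
→ (57799, 2652).  Check: 57799²=3340724401, 475·2652²=3340724400, difference 1.
(x_2, y_2) = (57799·57799 + 475·2652·2652, 57799·2652 + 2652·57799) = (6681448801, 306565896)
(x_3, y_3) = (57799·6681448801 + 475·2652·306565896, 57799·306565896 + 2652·6681448801) = (772362118440199, 35438404443156)
(x_4, y_4) = (57799·772362118440199 + 475·2652·35438404443156, 57799·35438404443156 + 2652·772362118440199) = (89283516160768675201, 4096608676513381392)

57799 2652
6681448801 306565896
772362118440199 35438404443156
89283516160768675201 4096608676513381392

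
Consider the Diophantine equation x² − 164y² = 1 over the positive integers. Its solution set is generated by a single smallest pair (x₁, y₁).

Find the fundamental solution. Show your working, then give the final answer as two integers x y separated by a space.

√164 → a₀=12, period (1,4,6,4,1,24); ℓ=6 even so k=5
step 0: (12, 1)  from 12·(1,0) + (0,1)
…
step 3: (397, 31)  from 6·(64,5) + (13,1)
step 4: (1652, 129)  from 4·(397,31) + (64,5)
step 5: (2049, 160)  from 1·(1652,129) + (397,31)
fundamental: x₁=2049, y₁=160  (since 4198401 − 164·25600 = 1)

2049 160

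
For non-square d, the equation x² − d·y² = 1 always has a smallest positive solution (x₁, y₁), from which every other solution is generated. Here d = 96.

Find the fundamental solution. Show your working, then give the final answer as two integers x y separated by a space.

d=96: √d = [9; 1,3,1,18] (ℓ=4, even), read p_3/q_3
k=0  a_k=9  p_k/q_k = 9/1
k=1  a_k=1  p_k/q_k = 10/1
k=2  a_k=3  p_k/q_k = 39/4
k=3  a_k=1  p_k/q_k = 49/5
→ (49, 5).  Check: 49²=2401, 96·5²=2400, difference 1.

49 5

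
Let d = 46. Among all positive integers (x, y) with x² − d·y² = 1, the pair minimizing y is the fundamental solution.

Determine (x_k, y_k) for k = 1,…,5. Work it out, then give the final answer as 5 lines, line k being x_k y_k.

d=46: √d = [6; 1,3,1,1,2,6,2,1,1,3,1,12] (ℓ=12, even), read p_11/q_11
k=0  a_k=6  p_k/q_k = 6/1
k=1  a_k=1  p_k/q_k = 7/1
k=2  a_k=3  p_k/q_k = 27/4
k=3  a_k=1  p_k/q_k = 34/5
k=4  a_k=1  p_k/q_k = 61/9
…
k=6  a_k=6  p_k/q_k = 997/147
…
k=10  a_k=3  p_k/q_k = 19038/2807
k=11  a_k=1  p_k/q_k = 24335/3588
→ (24335, 3588).  Check: 24335²=592192225, 46·3588²=592192224, difference 1.
k=2:  x_2 = 24335·24335+46·3588·3588 = 1184384449,  y_2 = 24335·3588+3588·24335 = 174627960
k=3:  x_3 = 24335·1184384449+46·3588·174627960 = 57643991108495,  y_3 = 24335·174627960+3588·1184384449 = 8499142809612
k=4:  x_4 = 24335·57643991108495+46·3588·8499142809612 = 2805533046066067201,  y_4 = 24335·8499142809612+3588·57643991108495 = 413653280369188080
k=5:  x_5 = 24335·2805533046066067201+46·3588·413653280369188080 = 136545293294391499564175,  y_5 = 24335·413653280369188080+3588·2805533046066067201 = 20132505147069241043988

24335 3588
1184384449 174627960
57643991108495 8499142809612
2805533046066067201 413653280369188080
136545293294391499564175 20132505147069241043988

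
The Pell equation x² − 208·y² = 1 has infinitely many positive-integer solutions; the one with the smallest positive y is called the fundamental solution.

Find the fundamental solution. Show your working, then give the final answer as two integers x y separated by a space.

649 45

d=208: √d = [14; 2,2,1,2,2,28] (ℓ=6, even), read p_5/q_5
a_0=14:  p_0=14·1+0=14,  q_0=14·0+1=1
…
a_2=2:  p_2=2·29+14=72,  q_2=2·2+1=5
a_3=1:  p_3=1·72+29=101,  q_3=1·5+2=7
a_4=2:  p_4=2·101+72=274,  q_4=2·7+5=19
a_5=2:  p_5=2·274+101=649,  q_5=2·19+7=45
(x₁, y₁) = (649, 45);  649² − 208·45² = 1 ✓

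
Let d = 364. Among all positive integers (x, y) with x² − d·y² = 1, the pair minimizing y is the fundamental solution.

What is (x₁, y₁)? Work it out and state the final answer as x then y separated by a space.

4954951 259710

√364 = [19; 12,1,2,3,1,8,1,3,2,1,12,38, …], period ℓ=12 (even) → k=11
i=0: a=19 ⇒ p=19, q=1
…
i=2: a=1 ⇒ p=248, q=13
…
i=4: a=3 ⇒ p=2423, q=127
…
i=8: a=3 ⇒ p=119872, q=6283
i=9: a=2 ⇒ p=270499, q=14178
i=10: a=1 ⇒ p=390371, q=20461
i=11: a=12 ⇒ p=4954951, q=259710
fundamental: x₁=4954951, y₁=259710  (since 24551539412401 − 364·67449284100 = 1)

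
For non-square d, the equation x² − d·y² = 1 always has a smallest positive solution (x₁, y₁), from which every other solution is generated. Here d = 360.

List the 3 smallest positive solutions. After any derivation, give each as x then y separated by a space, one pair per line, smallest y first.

√360 = [18; 1,36, …], period ℓ=2 (even) → k=1
i=0: a=18 ⇒ p=18, q=1
i=1: a=1 ⇒ p=19, q=1
(x₁, y₁) = (19, 1);  19² − 360·1² = 1 ✓
n=2: (19,1)∘(19,1) = (19·19+360·1·1, 19·1+1·19) = (721,38)
n=3: (721,38)∘(19,1) = (19·721+360·1·38, 19·38+1·721) = (27379,1443)

19 1
721 38
27379 1443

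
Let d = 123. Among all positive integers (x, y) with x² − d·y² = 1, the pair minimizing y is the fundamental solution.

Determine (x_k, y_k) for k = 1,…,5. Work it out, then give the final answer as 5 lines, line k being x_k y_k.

d=123: √d = [11; 11,22] (ℓ=2, even), read p_1/q_1
a_0=11:  p_0=11·1+0=11,  q_0=11·0+1=1
a_1=11:  p_1=11·11+1=122,  q_1=11·1+0=11
(x₁, y₁) = (122, 11);  122² − 123·11² = 1 ✓
n=2: (122,11)∘(122,11) = (122·122+123·11·11, 122·11+11·122) = (29767,2684)
n=3: (29767,2684)∘(122,11) = (122·29767+123·11·2684, 122·2684+11·29767) = (7263026,654885)
n=4: (7263026,654885)∘(122,11) = (122·7263026+123·11·654885, 122·654885+11·7263026) = (1772148577,159789256)
n=5: (1772148577,159789256)∘(122,11) = (122·1772148577+123·11·159789256, 122·159789256+11·1772148577) = (432396989762,38987923579)

122 11
29767 2684
7263026 654885
1772148577 159789256
432396989762 38987923579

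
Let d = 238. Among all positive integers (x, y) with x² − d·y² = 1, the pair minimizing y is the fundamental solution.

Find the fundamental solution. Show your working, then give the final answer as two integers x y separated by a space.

√238 → a₀=15, period (2,2,1,14,1,2,2,30); ℓ=8 even so k=7
a_0=15:  p_0=15·1+0=15,  q_0=15·0+1=1
…
a_3=1:  p_3=1·77+31=108,  q_3=1·5+2=7
…
a_6=2:  p_6=2·1697+1589=4983,  q_6=2·110+103=323
a_7=2:  p_7=2·4983+1697=11663,  q_7=2·323+110=756
fundamental: x₁=11663, y₁=756  (since 136025569 − 238·571536 = 1)

11663 756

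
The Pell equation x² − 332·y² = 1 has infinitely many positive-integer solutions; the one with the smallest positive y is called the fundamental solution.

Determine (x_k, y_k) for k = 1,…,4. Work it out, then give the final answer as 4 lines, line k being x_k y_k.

[18; 4,1,1,8,1,1,4,36] for √332; ℓ=8 ⇒ convergent index 7
step 0: (18, 1)  from 18·(1,0) + (0,1)
step 1: (73, 4)  from 4·(18,1) + (1,0)
step 2: (91, 5)  from 1·(73,4) + (18,1)
step 3: (164, 9)  from 1·(91,5) + (73,4)
…
step 5: (1567, 86)  from 1·(1403,77) + (164,9)
step 6: (2970, 163)  from 1·(1567,86) + (1403,77)
step 7: (13447, 738)  from 4·(2970,163) + (1567,86)
(x₁, y₁) = (13447, 738);  13447² − 332·738² = 1 ✓
(x_2, y_2) = (13447·13447 + 332·738·738, 13447·738 + 738·13447) = (361643617, 19847772)
(x_3, y_3) = (13447·361643617 + 332·738·19847772, 13447·19847772 + 738·361643617) = (9726043422151, 533785979430)
(x_4, y_4) = (13447·9726043422151 + 332·738·533785979430, 13447·533785979430 + 738·9726043422151) = (261572211433685377, 14355640110942648)

13447 738
361643617 19847772
9726043422151 533785979430
261572211433685377 14355640110942648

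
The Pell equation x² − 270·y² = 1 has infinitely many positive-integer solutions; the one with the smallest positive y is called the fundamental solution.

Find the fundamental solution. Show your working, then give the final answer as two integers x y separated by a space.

d=270: √d = [16; 2,3,6,3,2,32] (ℓ=6, even), read p_5/q_5
i=0: a=16 ⇒ p=16, q=1
i=1: a=2 ⇒ p=33, q=2
…
i=3: a=6 ⇒ p=723, q=44
i=4: a=3 ⇒ p=2284, q=139
i=5: a=2 ⇒ p=5291, q=322
→ (5291, 322).  Check: 5291²=27994681, 270·322²=27994680, difference 1.

5291 322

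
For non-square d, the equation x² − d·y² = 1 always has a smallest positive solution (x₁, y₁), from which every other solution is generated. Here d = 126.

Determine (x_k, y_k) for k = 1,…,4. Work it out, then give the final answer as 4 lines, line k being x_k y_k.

d=126: √d = [11; 4,2,4,22] (ℓ=4, even), read p_3/q_3
a_0=11:  p_0=11·1+0=11,  q_0=11·0+1=1
…
a_2=2:  p_2=2·45+11=101,  q_2=2·4+1=9
a_3=4:  p_3=4·101+45=449,  q_3=4·9+4=40
→ (449, 40).  Check: 449²=201601, 126·40²=201600, difference 1.
(x_2, y_2) = (449·449 + 126·40·40, 449·40 + 40·449) = (403201, 35920)
(x_3, y_3) = (449·403201 + 126·40·35920, 449·35920 + 40·403201) = (362074049, 32256120)
(x_4, y_4) = (449·362074049 + 126·40·32256120, 449·32256120 + 40·362074049) = (325142092801, 28965959840)

449 40
403201 35920
362074049 32256120
325142092801 28965959840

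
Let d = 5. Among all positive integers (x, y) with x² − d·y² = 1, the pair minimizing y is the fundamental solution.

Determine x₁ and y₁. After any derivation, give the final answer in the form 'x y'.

9 4

√5 = [2; 4, …], period ℓ=1 (odd) → k=1
i=0: a=2 ⇒ p=2, q=1
i=1: a=4 ⇒ p=9, q=4
→ (9, 4).  Check: 9²=81, 5·4²=80, difference 1.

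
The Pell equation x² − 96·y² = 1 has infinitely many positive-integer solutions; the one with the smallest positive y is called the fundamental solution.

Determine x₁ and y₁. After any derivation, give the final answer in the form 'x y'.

d=96: √d = [9; 1,3,1,18] (ℓ=4, even), read p_3/q_3
a_0=9:  p_0=9·1+0=9,  q_0=9·0+1=1
a_1=1:  p_1=1·9+1=10,  q_1=1·1+0=1
a_2=3:  p_2=3·10+9=39,  q_2=3·1+1=4
a_3=1:  p_3=1·39+10=49,  q_3=1·4+1=5
→ (49, 5).  Check: 49²=2401, 96·5²=2400, difference 1.

49 5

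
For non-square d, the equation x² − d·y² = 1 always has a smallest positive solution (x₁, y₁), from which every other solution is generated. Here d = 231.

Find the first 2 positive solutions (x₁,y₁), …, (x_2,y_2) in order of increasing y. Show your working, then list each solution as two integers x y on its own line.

[15; 5,30] for √231; ℓ=2 ⇒ convergent index 1
k=0  a_k=15  p_k/q_k = 15/1
k=1  a_k=5  p_k/q_k = 76/5
fundamental: x₁=76, y₁=5  (since 5776 − 231·25 = 1)
(x_2, y_2) = (76·76 + 231·5·5, 76·5 + 5·76) = (11551, 760)

76 5
11551 760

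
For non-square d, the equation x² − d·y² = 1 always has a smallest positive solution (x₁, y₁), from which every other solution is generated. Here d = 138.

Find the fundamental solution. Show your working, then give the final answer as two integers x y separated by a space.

√138 = [11; 1,2,1,22, …], period ℓ=4 (even) → k=3
k=0  a_k=11  p_k/q_k = 11/1
k=1  a_k=1  p_k/q_k = 12/1
k=2  a_k=2  p_k/q_k = 35/3
k=3  a_k=1  p_k/q_k = 47/4
→ (47, 4).  Check: 47²=2209, 138·4²=2208, difference 1.

47 4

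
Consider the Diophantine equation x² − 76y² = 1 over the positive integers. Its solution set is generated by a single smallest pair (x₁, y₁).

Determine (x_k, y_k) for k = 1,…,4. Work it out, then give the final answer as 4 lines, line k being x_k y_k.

57799 6630
6681448801 766414740
772362118440199 88596011107890
89283516160768675201 10241521691283453480

[8; 1,2,1,1,5,4,5,1,1,2,1,16] for √76; ℓ=12 ⇒ convergent index 11
k=0  a_k=8  p_k/q_k = 8/1
…
k=2  a_k=2  p_k/q_k = 26/3
k=3  a_k=1  p_k/q_k = 35/4
…
k=5  a_k=5  p_k/q_k = 340/39
k=6  a_k=4  p_k/q_k = 1421/163
…
k=10  a_k=2  p_k/q_k = 41488/4759
k=11  a_k=1  p_k/q_k = 57799/6630
(x₁, y₁) = (57799, 6630);  57799² − 76·6630² = 1 ✓
(x_2, y_2) = (57799·57799 + 76·6630·6630, 57799·6630 + 6630·57799) = (6681448801, 766414740)
(x_3, y_3) = (57799·6681448801 + 76·6630·766414740, 57799·766414740 + 6630·6681448801) = (772362118440199, 88596011107890)
(x_4, y_4) = (57799·772362118440199 + 76·6630·88596011107890, 57799·88596011107890 + 6630·772362118440199) = (89283516160768675201, 10241521691283453480)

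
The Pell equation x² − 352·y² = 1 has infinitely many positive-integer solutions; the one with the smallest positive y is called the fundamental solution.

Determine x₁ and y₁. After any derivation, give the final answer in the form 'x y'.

√352 → a₀=18, period (1,3,5,9,5,3,1,36); ℓ=8 even so k=7
i=0: a=18 ⇒ p=18, q=1
…
i=2: a=3 ⇒ p=75, q=4
…
i=5: a=5 ⇒ p=18499, q=986
i=6: a=3 ⇒ p=59118, q=3151
i=7: a=1 ⇒ p=77617, q=4137
(x₁, y₁) = (77617, 4137);  77617² − 352·4137² = 1 ✓

77617 4137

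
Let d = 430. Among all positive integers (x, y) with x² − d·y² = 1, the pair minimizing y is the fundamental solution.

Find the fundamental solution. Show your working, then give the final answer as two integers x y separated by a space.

2862251 138030

d=430: √d = [20; 1,2,1,3,1,…,2,1,40] (ℓ=14, even), read p_13/q_13
k=0  a_k=20  p_k/q_k = 20/1
…
k=4  a_k=3  p_k/q_k = 311/15
…
k=6  a_k=6  p_k/q_k = 2675/129
…
k=8  a_k=6  p_k/q_k = 133439/6435
…
k=11  a_k=1  p_k/q_k = 754371/36379
k=12  a_k=2  p_k/q_k = 2107880/101651
k=13  a_k=1  p_k/q_k = 2862251/138030
fundamental: x₁=2862251, y₁=138030  (since 8192480787001 − 430·19052280900 = 1)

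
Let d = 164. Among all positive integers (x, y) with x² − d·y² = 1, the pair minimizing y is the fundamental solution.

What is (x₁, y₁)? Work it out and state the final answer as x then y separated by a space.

d=164: √d = [12; 1,4,6,4,1,24] (ℓ=6, even), read p_5/q_5
i=0: a=12 ⇒ p=12, q=1
…
i=4: a=4 ⇒ p=1652, q=129
i=5: a=1 ⇒ p=2049, q=160
→ (2049, 160).  Check: 2049²=4198401, 164·160²=4198400, difference 1.

2049 160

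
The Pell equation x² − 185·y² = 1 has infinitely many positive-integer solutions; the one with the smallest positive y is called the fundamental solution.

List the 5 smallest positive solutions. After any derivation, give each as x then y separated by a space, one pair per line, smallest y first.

√185 → a₀=13, period (1,1,1,1,26); ℓ=5 odd so k=9
a_0=13:  p_0=13·1+0=13,  q_0=13·0+1=1
…
a_2=1:  p_2=1·14+13=27,  q_2=1·1+1=2
…
a_5=26:  p_5=26·68+41=1809,  q_5=26·5+3=133
…
a_7=1:  p_7=1·1877+1809=3686,  q_7=1·138+133=271
a_8=1:  p_8=1·3686+1877=5563,  q_8=1·271+138=409
a_9=1:  p_9=1·5563+3686=9249,  q_9=1·409+271=680
fundamental: x₁=9249, y₁=680  (since 85544001 − 185·462400 = 1)
(x_2, y_2) = (9249·9249 + 185·680·680, 9249·680 + 680·9249) = (171088001, 12578640)
(x_3, y_3) = (9249·171088001 + 185·680·12578640, 9249·12578640 + 680·171088001) = (3164785833249, 232679682040)
(x_4, y_4) = (9249·3164785833249 + 185·680·232679682040, 9249·232679682040 + 680·3164785833249) = (58542208172352001, 4304108745797280)
(x_5, y_5) = (9249·58542208172352001 + 185·680·4304108745797280, 9249·4304108745797280 + 680·58542208172352001) = (1082913763607381481249, 79617403347078403400)

9249 680
171088001 12578640
3164785833249 232679682040
58542208172352001 4304108745797280
1082913763607381481249 79617403347078403400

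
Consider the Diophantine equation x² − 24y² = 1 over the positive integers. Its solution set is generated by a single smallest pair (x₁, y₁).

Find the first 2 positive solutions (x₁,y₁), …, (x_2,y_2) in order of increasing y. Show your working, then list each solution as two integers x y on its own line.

√24 → a₀=4, period (1,8); ℓ=2 even so k=1
k=0  a_k=4  p_k/q_k = 4/1
k=1  a_k=1  p_k/q_k = 5/1
→ (5, 1).  Check: 5²=25, 24·1²=24, difference 1.
n=2: (5,1)∘(5,1) = (5·5+24·1·1, 5·1+1·5) = (49,10)

5 1
49 10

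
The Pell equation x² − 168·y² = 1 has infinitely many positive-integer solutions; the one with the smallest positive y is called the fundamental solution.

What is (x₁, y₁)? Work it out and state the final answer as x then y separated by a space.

13 1

√168 = [12; 1,24, …], period ℓ=2 (even) → k=1
a_0=12:  p_0=12·1+0=12,  q_0=12·0+1=1
a_1=1:  p_1=1·12+1=13,  q_1=1·1+0=1
(x₁, y₁) = (13, 1);  13² − 168·1² = 1 ✓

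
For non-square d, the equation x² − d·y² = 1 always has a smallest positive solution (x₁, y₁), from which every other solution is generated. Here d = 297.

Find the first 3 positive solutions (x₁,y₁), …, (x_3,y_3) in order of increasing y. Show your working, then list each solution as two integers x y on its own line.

d=297: √d = [17; 4,3,1,1,2,1,1,3,4,34] (ℓ=10, even), read p_9/q_9
step 0: (17, 1)  from 17·(1,0) + (0,1)
…
step 2: (224, 13)  from 3·(69,4) + (17,1)
step 3: (293, 17)  from 1·(224,13) + (69,4)
step 4: (517, 30)  from 1·(293,17) + (224,13)
step 5: (1327, 77)  from 2·(517,30) + (293,17)
step 6: (1844, 107)  from 1·(1327,77) + (517,30)
…
step 8: (11357, 659)  from 3·(3171,184) + (1844,107)
step 9: (48599, 2820)  from 4·(11357,659) + (3171,184)
→ (48599, 2820).  Check: 48599²=2361862801, 297·2820²=2361862800, difference 1.
(48599+2820√297)^2 = 4723725601 + 274098360√297
(48599+2820√297)^3 = 459136680917399 + 26641812392460√297

48599 2820
4723725601 274098360
459136680917399 26641812392460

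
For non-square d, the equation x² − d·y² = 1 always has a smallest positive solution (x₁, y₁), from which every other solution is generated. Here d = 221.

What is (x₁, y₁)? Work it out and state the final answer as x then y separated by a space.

1665 112

d=221: √d = [14; 1,6,2,6,1,28] (ℓ=6, even), read p_5/q_5
step 0: (14, 1)  from 14·(1,0) + (0,1)
…
step 4: (1442, 97)  from 6·(223,15) + (104,7)
step 5: (1665, 112)  from 1·(1442,97) + (223,15)
fundamental: x₁=1665, y₁=112  (since 2772225 − 221·12544 = 1)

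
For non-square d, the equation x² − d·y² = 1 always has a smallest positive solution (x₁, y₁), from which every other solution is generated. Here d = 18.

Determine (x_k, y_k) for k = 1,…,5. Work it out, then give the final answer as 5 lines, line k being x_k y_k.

d=18: √d = [4; 4,8] (ℓ=2, even), read p_1/q_1
a_0=4:  p_0=4·1+0=4,  q_0=4·0+1=1
a_1=4:  p_1=4·4+1=17,  q_1=4·1+0=4
fundamental: x₁=17, y₁=4  (since 289 − 18·16 = 1)
k=2:  x_2 = 17·17+18·4·4 = 577,  y_2 = 17·4+4·17 = 136
k=3:  x_3 = 17·577+18·4·136 = 19601,  y_3 = 17·136+4·577 = 4620
k=4:  x_4 = 17·19601+18·4·4620 = 665857,  y_4 = 17·4620+4·19601 = 156944
k=5:  x_5 = 17·665857+18·4·156944 = 22619537,  y_5 = 17·156944+4·665857 = 5331476

17 4
577 136
19601 4620
665857 156944
22619537 5331476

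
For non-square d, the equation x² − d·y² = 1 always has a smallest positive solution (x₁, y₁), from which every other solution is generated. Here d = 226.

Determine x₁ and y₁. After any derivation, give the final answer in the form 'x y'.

451 30

[15; 30] for √226; ℓ=1 ⇒ convergent index 1
k=0  a_k=15  p_k/q_k = 15/1
k=1  a_k=30  p_k/q_k = 451/30
(x₁, y₁) = (451, 30);  451² − 226·30² = 1 ✓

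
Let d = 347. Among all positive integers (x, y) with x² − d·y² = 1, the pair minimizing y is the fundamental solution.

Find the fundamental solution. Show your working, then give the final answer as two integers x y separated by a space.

√347 → a₀=18, period (1,1,1,2,4,…,1,1,36); ℓ=14 even so k=13
step 0: (18, 1)  from 18·(1,0) + (0,1)
step 1: (19, 1)  from 1·(18,1) + (1,0)
…
step 3: (56, 3)  from 1·(37,2) + (19,1)
step 4: (149, 8)  from 2·(56,3) + (37,2)
step 5: (652, 35)  from 4·(149,8) + (56,3)
…
step 8: (15070, 809)  from 1·(14269,766) + (801,43)
…
step 10: (164168, 8813)  from 2·(74549,4002) + (15070,809)
step 11: (238717, 12815)  from 1·(164168,8813) + (74549,4002)
step 12: (402885, 21628)  from 1·(238717,12815) + (164168,8813)
step 13: (641602, 34443)  from 1·(402885,21628) + (238717,12815)
(x₁, y₁) = (641602, 34443);  641602² − 347·34443² = 1 ✓

641602 34443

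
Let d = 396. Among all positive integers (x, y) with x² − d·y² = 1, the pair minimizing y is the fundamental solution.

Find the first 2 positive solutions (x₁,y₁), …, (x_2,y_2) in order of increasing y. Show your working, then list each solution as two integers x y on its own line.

[19; 1,8,1,38] for √396; ℓ=4 ⇒ convergent index 3
a_0=19:  p_0=19·1+0=19,  q_0=19·0+1=1
…
a_2=8:  p_2=8·20+19=179,  q_2=8·1+1=9
a_3=1:  p_3=1·179+20=199,  q_3=1·9+1=10
→ (199, 10).  Check: 199²=39601, 396·10²=39600, difference 1.
k=2:  x_2 = 199·199+396·10·10 = 79201,  y_2 = 199·10+10·199 = 3980

199 10
79201 3980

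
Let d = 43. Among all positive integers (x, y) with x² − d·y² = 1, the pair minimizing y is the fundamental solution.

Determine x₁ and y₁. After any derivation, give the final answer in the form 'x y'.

3482 531

√43 → a₀=6, period (1,1,3,1,5,1,3,1,1,12); ℓ=10 even so k=9
a_0=6:  p_0=6·1+0=6,  q_0=6·0+1=1
…
a_3=3:  p_3=3·13+7=46,  q_3=3·2+1=7
…
a_5=5:  p_5=5·59+46=341,  q_5=5·9+7=52
a_6=1:  p_6=1·341+59=400,  q_6=1·52+9=61
…
a_8=1:  p_8=1·1541+400=1941,  q_8=1·235+61=296
a_9=1:  p_9=1·1941+1541=3482,  q_9=1·296+235=531
→ (3482, 531).  Check: 3482²=12124324, 43·531²=12124323, difference 1.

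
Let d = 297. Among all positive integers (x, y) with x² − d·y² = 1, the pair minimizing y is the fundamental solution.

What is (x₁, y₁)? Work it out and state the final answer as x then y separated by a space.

[17; 4,3,1,1,2,1,1,3,4,34] for √297; ℓ=10 ⇒ convergent index 9
a_0=17:  p_0=17·1+0=17,  q_0=17·0+1=1
…
a_2=3:  p_2=3·69+17=224,  q_2=3·4+1=13
a_3=1:  p_3=1·224+69=293,  q_3=1·13+4=17
a_4=1:  p_4=1·293+224=517,  q_4=1·17+13=30
…
a_6=1:  p_6=1·1327+517=1844,  q_6=1·77+30=107
a_7=1:  p_7=1·1844+1327=3171,  q_7=1·107+77=184
a_8=3:  p_8=3·3171+1844=11357,  q_8=3·184+107=659
a_9=4:  p_9=4·11357+3171=48599,  q_9=4·659+184=2820
fundamental: x₁=48599, y₁=2820  (since 2361862801 − 297·7952400 = 1)

48599 2820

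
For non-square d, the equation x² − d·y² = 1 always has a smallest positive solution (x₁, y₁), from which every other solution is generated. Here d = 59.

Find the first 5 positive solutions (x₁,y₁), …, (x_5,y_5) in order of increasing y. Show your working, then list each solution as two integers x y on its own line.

530 69
561799 73140
595506410 77528331
631236232801 82179957720
669109811262650 87110677654869

√59 → a₀=7, period (1,2,7,2,1,14); ℓ=6 even so k=5
i=0: a=7 ⇒ p=7, q=1
i=1: a=1 ⇒ p=8, q=1
…
i=3: a=7 ⇒ p=169, q=22
i=4: a=2 ⇒ p=361, q=47
i=5: a=1 ⇒ p=530, q=69
→ (530, 69).  Check: 530²=280900, 59·69²=280899, difference 1.
k=2:  x_2 = 530·530+59·69·69 = 561799,  y_2 = 530·69+69·530 = 73140
k=3:  x_3 = 530·561799+59·69·73140 = 595506410,  y_3 = 530·73140+69·561799 = 77528331
k=4:  x_4 = 530·595506410+59·69·77528331 = 631236232801,  y_4 = 530·77528331+69·595506410 = 82179957720
k=5:  x_5 = 530·631236232801+59·69·82179957720 = 669109811262650,  y_5 = 530·82179957720+69·631236232801 = 87110677654869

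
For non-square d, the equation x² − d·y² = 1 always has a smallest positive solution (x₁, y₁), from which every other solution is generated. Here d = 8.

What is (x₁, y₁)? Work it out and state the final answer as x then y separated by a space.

3 1

√8 = [2; 1,4, …], period ℓ=2 (even) → k=1
i=0: a=2 ⇒ p=2, q=1
i=1: a=1 ⇒ p=3, q=1
(x₁, y₁) = (3, 1);  3² − 8·1² = 1 ✓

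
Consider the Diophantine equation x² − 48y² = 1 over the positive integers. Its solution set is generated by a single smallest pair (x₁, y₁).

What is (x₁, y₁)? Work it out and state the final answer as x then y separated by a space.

7 1

d=48: √d = [6; 1,12] (ℓ=2, even), read p_1/q_1
i=0: a=6 ⇒ p=6, q=1
i=1: a=1 ⇒ p=7, q=1
(x₁, y₁) = (7, 1);  7² − 48·1² = 1 ✓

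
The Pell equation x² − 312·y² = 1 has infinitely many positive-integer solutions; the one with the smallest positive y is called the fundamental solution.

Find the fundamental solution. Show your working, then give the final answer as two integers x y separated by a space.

53 3

[17; 1,1,1,34] for √312; ℓ=4 ⇒ convergent index 3
k=0  a_k=17  p_k/q_k = 17/1
…
k=2  a_k=1  p_k/q_k = 35/2
k=3  a_k=1  p_k/q_k = 53/3
→ (53, 3).  Check: 53²=2809, 312·3²=2808, difference 1.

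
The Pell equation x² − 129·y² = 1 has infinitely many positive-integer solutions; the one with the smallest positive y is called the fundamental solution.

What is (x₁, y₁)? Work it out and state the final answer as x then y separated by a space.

16855 1484

√129 = [11; 2,1,3,1,6,1,3,1,2,22, …], period ℓ=10 (even) → k=9
step 0: (11, 1)  from 11·(1,0) + (0,1)
…
step 2: (34, 3)  from 1·(23,2) + (11,1)
step 3: (125, 11)  from 3·(34,3) + (23,2)
step 4: (159, 14)  from 1·(125,11) + (34,3)
…
step 6: (1238, 109)  from 1·(1079,95) + (159,14)
…
step 8: (6031, 531)  from 1·(4793,422) + (1238,109)
step 9: (16855, 1484)  from 2·(6031,531) + (4793,422)
fundamental: x₁=16855, y₁=1484  (since 284091025 − 129·2202256 = 1)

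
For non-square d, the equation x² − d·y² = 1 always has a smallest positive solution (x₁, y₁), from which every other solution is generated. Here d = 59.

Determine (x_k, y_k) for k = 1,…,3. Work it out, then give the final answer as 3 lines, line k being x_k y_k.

√59 → a₀=7, period (1,2,7,2,1,14); ℓ=6 even so k=5
step 0: (7, 1)  from 7·(1,0) + (0,1)
step 1: (8, 1)  from 1·(7,1) + (1,0)
step 2: (23, 3)  from 2·(8,1) + (7,1)
…
step 4: (361, 47)  from 2·(169,22) + (23,3)
step 5: (530, 69)  from 1·(361,47) + (169,22)
(x₁, y₁) = (530, 69);  530² − 59·69² = 1 ✓
(x_2, y_2) = (530·530 + 59·69·69, 530·69 + 69·530) = (561799, 73140)
(x_3, y_3) = (530·561799 + 59·69·73140, 530·73140 + 69·561799) = (595506410, 77528331)

530 69
561799 73140
595506410 77528331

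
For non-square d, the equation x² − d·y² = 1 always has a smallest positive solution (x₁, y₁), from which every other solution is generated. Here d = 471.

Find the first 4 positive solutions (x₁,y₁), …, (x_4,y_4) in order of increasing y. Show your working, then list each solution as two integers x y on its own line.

d=471: √d = [21; 1,2,2,1,3,…,2,1,42] (ℓ=14, even), read p_13/q_13
a_0=21:  p_0=21·1+0=21,  q_0=21·0+1=1
a_1=1:  p_1=1·21+1=22,  q_1=1·1+0=1
a_2=2:  p_2=2·22+21=65,  q_2=2·1+1=3
a_3=2:  p_3=2·65+22=152,  q_3=2·3+1=7
a_4=1:  p_4=1·152+65=217,  q_4=1·7+3=10
…
a_6=4:  p_6=4·803+217=3429,  q_6=4·37+10=158
a_7=14:  p_7=14·3429+803=48809,  q_7=14·158+37=2249
a_8=4:  p_8=4·48809+3429=198665,  q_8=4·2249+158=9154
a_9=3:  p_9=3·198665+48809=644804,  q_9=3·9154+2249=29711
…
a_11=2:  p_11=2·843469+644804=2331742,  q_11=2·38865+29711=107441
a_12=2:  p_12=2·2331742+843469=5506953,  q_12=2·107441+38865=253747
a_13=1:  p_13=1·5506953+2331742=7838695,  q_13=1·253747+107441=361188
(x₁, y₁) = (7838695, 361188);  7838695² − 471·361188² = 1 ✓
(x_2, y_2) = (7838695·7838695 + 471·361188·361188, 7838695·361188 + 361188·7838695) = (122890278606049, 5662485139320)
(x_3, y_3) = (7838695·122890278606049 + 471·361188·5662485139320, 7838695·5662485139320 + 361188·122890278606049) = (1926598824915678693415, 88772987898323613612)
(x_4, y_4) = (7838695·1926598824915678693415 + 471·361188·88772987898323613612, 7838695·88772987898323613612 + 361188·1926598824915678693415) = (30204041151744689101078780801, 1391728752747293974319493360)

7838695 361188
122890278606049 5662485139320
1926598824915678693415 88772987898323613612
30204041151744689101078780801 1391728752747293974319493360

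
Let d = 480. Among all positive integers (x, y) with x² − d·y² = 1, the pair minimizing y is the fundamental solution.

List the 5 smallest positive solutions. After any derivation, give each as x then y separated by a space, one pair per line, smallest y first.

241 11
116161 5302
55989361 2555553
26986755841 1231771244
13007560326001 593711184055

√480 = [21; 1,9,1,42, …], period ℓ=4 (even) → k=3
k=0  a_k=21  p_k/q_k = 21/1
…
k=2  a_k=9  p_k/q_k = 219/10
k=3  a_k=1  p_k/q_k = 241/11
(x₁, y₁) = (241, 11);  241² − 480·11² = 1 ✓
(x_2, y_2) = (241·241 + 480·11·11, 241·11 + 11·241) = (116161, 5302)
(x_3, y_3) = (241·116161 + 480·11·5302, 241·5302 + 11·116161) = (55989361, 2555553)
(x_4, y_4) = (241·55989361 + 480·11·2555553, 241·2555553 + 11·55989361) = (26986755841, 1231771244)
(x_5, y_5) = (241·26986755841 + 480·11·1231771244, 241·1231771244 + 11·26986755841) = (13007560326001, 593711184055)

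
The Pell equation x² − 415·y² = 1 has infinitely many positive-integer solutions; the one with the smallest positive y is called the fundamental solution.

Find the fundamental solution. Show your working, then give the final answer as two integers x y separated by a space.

√415 → a₀=20, period (2,1,2,4,6,…,1,2,40); ℓ=16 even so k=15
i=0: a=20 ⇒ p=20, q=1
…
i=3: a=2 ⇒ p=163, q=8
…
i=5: a=6 ⇒ p=4441, q=218
i=6: a=1 ⇒ p=5154, q=253
i=7: a=1 ⇒ p=9595, q=471
i=8: a=3 ⇒ p=33939, q=1666
…
i=12: a=4 ⇒ p=2110961, q=103623
i=13: a=2 ⇒ p=4730294, q=232201
i=14: a=1 ⇒ p=6841255, q=335824
i=15: a=2 ⇒ p=18412804, q=903849
fundamental: x₁=18412804, y₁=903849  (since 339031351142416 − 415·816943014801 = 1)

18412804 903849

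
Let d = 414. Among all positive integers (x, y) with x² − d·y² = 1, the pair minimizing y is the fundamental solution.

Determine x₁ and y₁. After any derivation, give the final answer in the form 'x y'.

[20; 2,1,7,2,7,1,2,40] for √414; ℓ=8 ⇒ convergent index 7
k=0  a_k=20  p_k/q_k = 20/1
k=1  a_k=2  p_k/q_k = 41/2
k=2  a_k=1  p_k/q_k = 61/3
k=3  a_k=7  p_k/q_k = 468/23
k=4  a_k=2  p_k/q_k = 997/49
…
k=6  a_k=1  p_k/q_k = 8444/415
k=7  a_k=2  p_k/q_k = 24335/1196
→ (24335, 1196).  Check: 24335²=592192225, 414·1196²=592192224, difference 1.

24335 1196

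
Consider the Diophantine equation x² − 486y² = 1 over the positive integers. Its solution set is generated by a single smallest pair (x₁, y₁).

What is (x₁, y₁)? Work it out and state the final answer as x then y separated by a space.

485 22

[22; 22,44] for √486; ℓ=2 ⇒ convergent index 1
k=0  a_k=22  p_k/q_k = 22/1
k=1  a_k=22  p_k/q_k = 485/22
→ (485, 22).  Check: 485²=235225, 486·22²=235224, difference 1.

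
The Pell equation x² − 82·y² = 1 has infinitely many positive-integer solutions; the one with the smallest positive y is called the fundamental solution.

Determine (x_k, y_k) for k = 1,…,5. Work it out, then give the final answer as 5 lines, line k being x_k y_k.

163 18
53137 5868
17322499 1912950
5647081537 623615832
1840931258563 203296848282

√82 → a₀=9, period (18); ℓ=1 odd so k=1
i=0: a=9 ⇒ p=9, q=1
i=1: a=18 ⇒ p=163, q=18
fundamental: x₁=163, y₁=18  (since 26569 − 82·324 = 1)
k=2:  x_2 = 163·163+82·18·18 = 53137,  y_2 = 163·18+18·163 = 5868
k=3:  x_3 = 163·53137+82·18·5868 = 17322499,  y_3 = 163·5868+18·53137 = 1912950
k=4:  x_4 = 163·17322499+82·18·1912950 = 5647081537,  y_4 = 163·1912950+18·17322499 = 623615832
k=5:  x_5 = 163·5647081537+82·18·623615832 = 1840931258563,  y_5 = 163·623615832+18·5647081537 = 203296848282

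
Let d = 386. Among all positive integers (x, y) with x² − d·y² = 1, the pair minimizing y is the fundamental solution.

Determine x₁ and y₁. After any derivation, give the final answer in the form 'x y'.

√386 → a₀=19, period (1,1,1,4,1,18,1,4,1,1,1,38); ℓ=12 even so k=11
step 0: (19, 1)  from 19·(1,0) + (0,1)
step 1: (20, 1)  from 1·(19,1) + (1,0)
step 2: (39, 2)  from 1·(20,1) + (19,1)
…
step 6: (6287, 320)  from 18·(334,17) + (275,14)
step 7: (6621, 337)  from 1·(6287,320) + (334,17)
step 8: (32771, 1668)  from 4·(6621,337) + (6287,320)
step 9: (39392, 2005)  from 1·(32771,1668) + (6621,337)
step 10: (72163, 3673)  from 1·(39392,2005) + (32771,1668)
step 11: (111555, 5678)  from 1·(72163,3673) + (39392,2005)
(x₁, y₁) = (111555, 5678);  111555² − 386·5678² = 1 ✓

111555 5678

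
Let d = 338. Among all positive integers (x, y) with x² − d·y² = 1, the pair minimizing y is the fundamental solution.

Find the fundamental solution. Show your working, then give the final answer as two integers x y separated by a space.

114243 6214

[18; 2,1,1,2,36] for √338; ℓ=5 ⇒ convergent index 9
a_0=18:  p_0=18·1+0=18,  q_0=18·0+1=1
…
a_5=36:  p_5=36·239+92=8696,  q_5=36·13+5=473
…
a_7=1:  p_7=1·17631+8696=26327,  q_7=1·959+473=1432
a_8=1:  p_8=1·26327+17631=43958,  q_8=1·1432+959=2391
a_9=2:  p_9=2·43958+26327=114243,  q_9=2·2391+1432=6214
fundamental: x₁=114243, y₁=6214  (since 13051463049 − 338·38613796 = 1)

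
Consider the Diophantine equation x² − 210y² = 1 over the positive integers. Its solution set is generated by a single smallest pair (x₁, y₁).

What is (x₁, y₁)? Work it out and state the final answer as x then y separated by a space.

29 2

[14; 2,28] for √210; ℓ=2 ⇒ convergent index 1
step 0: (14, 1)  from 14·(1,0) + (0,1)
step 1: (29, 2)  from 2·(14,1) + (1,0)
(x₁, y₁) = (29, 2);  29² − 210·2² = 1 ✓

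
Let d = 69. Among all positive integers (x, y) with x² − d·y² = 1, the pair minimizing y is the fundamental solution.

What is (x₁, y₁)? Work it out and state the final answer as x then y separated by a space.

7775 936

d=69: √d = [8; 3,3,1,4,1,3,3,16] (ℓ=8, even), read p_7/q_7
a_0=8:  p_0=8·1+0=8,  q_0=8·0+1=1
…
a_2=3:  p_2=3·25+8=83,  q_2=3·3+1=10
a_3=1:  p_3=1·83+25=108,  q_3=1·10+3=13
a_4=4:  p_4=4·108+83=515,  q_4=4·13+10=62
a_5=1:  p_5=1·515+108=623,  q_5=1·62+13=75
a_6=3:  p_6=3·623+515=2384,  q_6=3·75+62=287
a_7=3:  p_7=3·2384+623=7775,  q_7=3·287+75=936
→ (7775, 936).  Check: 7775²=60450625, 69·936²=60450624, difference 1.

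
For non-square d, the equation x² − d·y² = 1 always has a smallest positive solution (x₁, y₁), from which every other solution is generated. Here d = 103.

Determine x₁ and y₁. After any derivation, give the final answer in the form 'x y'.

227528 22419

d=103: √d = [10; 6,1,2,1,1,9,1,1,2,1,6,20] (ℓ=12, even), read p_11/q_11
i=0: a=10 ⇒ p=10, q=1
i=1: a=6 ⇒ p=61, q=6
…
i=3: a=2 ⇒ p=203, q=20
i=4: a=1 ⇒ p=274, q=27
…
i=8: a=1 ⇒ p=9611, q=947
i=9: a=2 ⇒ p=24266, q=2391
i=10: a=1 ⇒ p=33877, q=3338
i=11: a=6 ⇒ p=227528, q=22419
fundamental: x₁=227528, y₁=22419  (since 51768990784 − 103·502611561 = 1)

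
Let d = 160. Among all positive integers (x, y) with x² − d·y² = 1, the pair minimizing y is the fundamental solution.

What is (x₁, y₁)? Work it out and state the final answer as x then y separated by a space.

721 57

√160 → a₀=12, period (1,1,1,5,1,1,1,24); ℓ=8 even so k=7
k=0  a_k=12  p_k/q_k = 12/1
k=1  a_k=1  p_k/q_k = 13/1
…
k=3  a_k=1  p_k/q_k = 38/3
k=4  a_k=5  p_k/q_k = 215/17
…
k=6  a_k=1  p_k/q_k = 468/37
k=7  a_k=1  p_k/q_k = 721/57
(x₁, y₁) = (721, 57);  721² − 160·57² = 1 ✓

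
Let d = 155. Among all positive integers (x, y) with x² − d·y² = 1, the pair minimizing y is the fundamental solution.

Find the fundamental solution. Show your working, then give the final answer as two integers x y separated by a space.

249 20

[12; 2,4,2,24] for √155; ℓ=4 ⇒ convergent index 3
step 0: (12, 1)  from 12·(1,0) + (0,1)
…
step 2: (112, 9)  from 4·(25,2) + (12,1)
step 3: (249, 20)  from 2·(112,9) + (25,2)
(x₁, y₁) = (249, 20);  249² − 155·20² = 1 ✓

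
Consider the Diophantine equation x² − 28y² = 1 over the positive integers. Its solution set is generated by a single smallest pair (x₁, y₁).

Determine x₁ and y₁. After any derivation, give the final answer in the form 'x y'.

127 24

√28 → a₀=5, period (3,2,3,10); ℓ=4 even so k=3
k=0  a_k=5  p_k/q_k = 5/1
k=1  a_k=3  p_k/q_k = 16/3
k=2  a_k=2  p_k/q_k = 37/7
k=3  a_k=3  p_k/q_k = 127/24
→ (127, 24).  Check: 127²=16129, 28·24²=16128, difference 1.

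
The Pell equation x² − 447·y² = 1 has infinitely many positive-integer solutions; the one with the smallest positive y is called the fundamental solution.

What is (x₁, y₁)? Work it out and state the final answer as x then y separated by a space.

√447 = [21; 7,42, …], period ℓ=2 (even) → k=1
k=0  a_k=21  p_k/q_k = 21/1
k=1  a_k=7  p_k/q_k = 148/7
→ (148, 7).  Check: 148²=21904, 447·7²=21903, difference 1.

148 7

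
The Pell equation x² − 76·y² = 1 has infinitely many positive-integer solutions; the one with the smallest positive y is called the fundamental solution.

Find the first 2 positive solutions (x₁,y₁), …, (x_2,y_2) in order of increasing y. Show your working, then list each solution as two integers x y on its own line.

57799 6630
6681448801 766414740

√76 = [8; 1,2,1,1,5,4,5,1,1,2,1,16, …], period ℓ=12 (even) → k=11
i=0: a=8 ⇒ p=8, q=1
i=1: a=1 ⇒ p=9, q=1
i=2: a=2 ⇒ p=26, q=3
i=3: a=1 ⇒ p=35, q=4
…
i=6: a=4 ⇒ p=1421, q=163
i=7: a=5 ⇒ p=7445, q=854
i=8: a=1 ⇒ p=8866, q=1017
i=9: a=1 ⇒ p=16311, q=1871
i=10: a=2 ⇒ p=41488, q=4759
i=11: a=1 ⇒ p=57799, q=6630
(x₁, y₁) = (57799, 6630);  57799² − 76·6630² = 1 ✓
n=2: (57799,6630)∘(57799,6630) = (57799·57799+76·6630·6630, 57799·6630+6630·57799) = (6681448801,766414740)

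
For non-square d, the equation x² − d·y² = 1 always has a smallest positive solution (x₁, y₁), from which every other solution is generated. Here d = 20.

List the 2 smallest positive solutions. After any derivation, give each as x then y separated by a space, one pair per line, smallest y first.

[4; 2,8] for √20; ℓ=2 ⇒ convergent index 1
k=0  a_k=4  p_k/q_k = 4/1
k=1  a_k=2  p_k/q_k = 9/2
→ (9, 2).  Check: 9²=81, 20·2²=80, difference 1.
(9+2√20)^2 = 161 + 36√20

9 2
161 36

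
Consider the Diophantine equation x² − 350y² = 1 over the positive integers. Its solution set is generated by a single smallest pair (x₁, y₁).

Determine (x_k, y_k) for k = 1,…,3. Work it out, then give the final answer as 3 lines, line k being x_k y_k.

449 24
403201 21552
362074049 19353672

[18; 1,2,2,2,1,36] for √350; ℓ=6 ⇒ convergent index 5
i=0: a=18 ⇒ p=18, q=1
…
i=2: a=2 ⇒ p=56, q=3
…
i=4: a=2 ⇒ p=318, q=17
i=5: a=1 ⇒ p=449, q=24
fundamental: x₁=449, y₁=24  (since 201601 − 350·576 = 1)
(x_2, y_2) = (449·449 + 350·24·24, 449·24 + 24·449) = (403201, 21552)
(x_3, y_3) = (449·403201 + 350·24·21552, 449·21552 + 24·403201) = (362074049, 19353672)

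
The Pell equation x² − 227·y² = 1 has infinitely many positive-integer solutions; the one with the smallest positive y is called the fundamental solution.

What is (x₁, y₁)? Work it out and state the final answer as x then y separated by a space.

√227 → a₀=15, period (15,30); ℓ=2 even so k=1
k=0  a_k=15  p_k/q_k = 15/1
k=1  a_k=15  p_k/q_k = 226/15
fundamental: x₁=226, y₁=15  (since 51076 − 227·225 = 1)

226 15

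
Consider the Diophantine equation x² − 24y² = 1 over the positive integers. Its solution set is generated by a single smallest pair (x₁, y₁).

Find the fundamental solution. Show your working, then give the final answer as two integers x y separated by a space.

√24 = [4; 1,8, …], period ℓ=2 (even) → k=1
k=0  a_k=4  p_k/q_k = 4/1
k=1  a_k=1  p_k/q_k = 5/1
fundamental: x₁=5, y₁=1  (since 25 − 24·1 = 1)

5 1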